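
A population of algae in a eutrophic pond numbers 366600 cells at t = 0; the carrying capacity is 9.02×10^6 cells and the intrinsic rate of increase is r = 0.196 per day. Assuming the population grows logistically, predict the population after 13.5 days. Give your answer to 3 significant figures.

A = (K − N₀)/N₀ = (9.02×10^6 − 366600)/366600 = 23.604.
N(t) = K/(1 + A·e^(−rt)) = 9.02×10^6/(1 + 23.604×e^(−0.196×13.5)).
e^(−2.646) = 0.070934; denominator = 1 + 23.604×0.070934 = 2.6744.
N = 9.02×10^6/2.6744 = 3.372758×10^6.

3370000 cells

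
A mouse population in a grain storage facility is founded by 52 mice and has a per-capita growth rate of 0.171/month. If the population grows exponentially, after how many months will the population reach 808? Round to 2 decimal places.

Set N₀·e^(rt) = 808: e^(0.171·t) = 808/52 = 15.538.
0.171·t = ln(15.538) = 2.7433, so t = 2.7433/0.171 = 16.043.

16.04 months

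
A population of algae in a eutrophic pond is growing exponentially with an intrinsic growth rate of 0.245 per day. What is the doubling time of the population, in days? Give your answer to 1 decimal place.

Doubling time t_d = ln(2)/r = 0.6931/0.245 = 2.8292.

2.8 days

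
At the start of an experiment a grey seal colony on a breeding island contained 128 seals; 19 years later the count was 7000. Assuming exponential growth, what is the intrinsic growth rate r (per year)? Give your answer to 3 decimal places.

0.211 per year

From N(t) = N₀·e^(rt): e^(r·19) = 7000/128 = 54.688.
r·19 = ln(54.688) = 4.0016, so r = 4.0016/19 = 0.21061.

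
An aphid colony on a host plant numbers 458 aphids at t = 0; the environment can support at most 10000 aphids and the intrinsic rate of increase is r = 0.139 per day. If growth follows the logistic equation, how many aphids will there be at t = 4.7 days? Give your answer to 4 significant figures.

844.6 aphids

A = (K − N₀)/N₀ = (10000 − 458)/458 = 20.834.
N(t) = K/(1 + A·e^(−rt)) = 10000/(1 + 20.834×e^(−0.139×4.7)).
e^(−0.6533) = 0.52033; denominator = 1 + 20.834×0.52033 = 11.841.
N = 10000/11.841 = 844.559.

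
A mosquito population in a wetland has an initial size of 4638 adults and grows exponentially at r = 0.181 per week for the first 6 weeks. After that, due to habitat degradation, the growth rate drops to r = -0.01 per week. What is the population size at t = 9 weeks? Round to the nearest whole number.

13334 adults

Phase 1: N(6) = 4638·e^(0.181×6) = 4638·e^1.086 = 13739.6.
Phase 2 runs for 9 − 6 = 3 weeks at r = -0.01.
N(9) = 13739.6·e^(-0.01×3) = 13739.6·e^-0.03 = 13333.5.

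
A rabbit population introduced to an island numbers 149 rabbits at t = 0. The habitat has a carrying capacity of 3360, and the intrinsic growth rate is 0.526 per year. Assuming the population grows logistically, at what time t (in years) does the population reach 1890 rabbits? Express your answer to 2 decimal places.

6.32 years

A = (K − N₀)/N₀ = (3360 − 149)/149 = 21.55.
Solve 3360/(1 + 21.55·e^(−0.526t)) = 1890: 1 + 21.55·e^(−0.526t) = 1.7778, so e^(−0.526t) = 0.0360912.
−0.526·t = ln(0.0360912) = -3.3217, so t = 3.3217/0.526 = 6.315.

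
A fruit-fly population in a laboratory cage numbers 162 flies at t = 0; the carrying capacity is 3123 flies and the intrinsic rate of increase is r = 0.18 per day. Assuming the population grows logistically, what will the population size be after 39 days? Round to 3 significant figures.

3070 flies

A = (K − N₀)/N₀ = (3123 − 162)/162 = 18.278.
N(t) = K/(1 + A·e^(−rt)) = 3123/(1 + 18.278×e^(−0.18×39)).
e^(−7.02) = 0.00089383; denominator = 1 + 18.278×0.00089383 = 1.0163.
N = 3123/1.0163 = 3072.8.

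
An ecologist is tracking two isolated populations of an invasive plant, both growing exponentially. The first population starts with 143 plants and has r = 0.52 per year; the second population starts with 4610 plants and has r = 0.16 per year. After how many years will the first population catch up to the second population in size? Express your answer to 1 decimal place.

9.6 years

Set 143·e^(0.52t) = 4610·e^(0.16t).
e^((0.52 − 0.16)t) = 4610/143 → e^(0.36·t) = 32.238.
0.36·t = ln(32.238) = 3.4731, so t = 3.4731/0.36 = 9.6476.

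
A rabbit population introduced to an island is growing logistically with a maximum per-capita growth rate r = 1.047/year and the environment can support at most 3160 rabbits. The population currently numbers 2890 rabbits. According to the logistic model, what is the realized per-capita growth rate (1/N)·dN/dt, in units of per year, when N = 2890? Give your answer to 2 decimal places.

(1/N)·dN/dt = r(1 − N/K) = 1.047 × (1 − 2890/3160).
= 1.047 × 0.085443 = 0.089459.

0.09 per year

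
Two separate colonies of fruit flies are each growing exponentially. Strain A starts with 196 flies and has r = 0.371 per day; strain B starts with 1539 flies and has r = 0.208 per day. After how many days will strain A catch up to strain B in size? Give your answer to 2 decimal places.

12.64 days

Set 196·e^(0.371t) = 1539·e^(0.208t).
e^((0.371 − 0.208)t) = 1539/196 → e^(0.163·t) = 7.852.
0.163·t = ln(7.852) = 2.0608, so t = 2.0608/0.163 = 12.643.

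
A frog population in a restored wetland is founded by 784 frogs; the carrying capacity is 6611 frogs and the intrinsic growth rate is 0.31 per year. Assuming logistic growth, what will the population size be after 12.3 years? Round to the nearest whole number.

5679 frogs

A = (K − N₀)/N₀ = (6611 − 784)/784 = 7.4324.
N(t) = K/(1 + A·e^(−rt)) = 6611/(1 + 7.4324×e^(−0.31×12.3)).
e^(−3.813) = 0.022082; denominator = 1 + 7.4324×0.022082 = 1.1641.
N = 6611/1.1641 = 5678.96.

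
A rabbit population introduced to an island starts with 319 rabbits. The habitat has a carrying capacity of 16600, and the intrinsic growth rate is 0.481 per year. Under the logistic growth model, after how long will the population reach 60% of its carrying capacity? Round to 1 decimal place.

9.0 years

A = (K − N₀)/N₀ = (16600 − 319)/319 = 51.038.
Solve 16600/(1 + 51.038·e^(−0.481t)) = 9960: 1 + 51.038·e^(−0.481t) = 1.6667, so e^(−0.481t) = 0.0130623.
−0.481·t = ln(0.0130623) = -4.338, so t = 4.338/0.481 = 9.0188.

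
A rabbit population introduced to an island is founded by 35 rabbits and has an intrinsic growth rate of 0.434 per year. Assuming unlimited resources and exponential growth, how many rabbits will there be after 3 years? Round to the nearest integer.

129 rabbits

N(t) = N₀·e^(rt) = 35 × e^(0.434×3) = 35 × e^1.302.
e^1.302 ≈ 3.6766, so N ≈ 35 × 3.6766 = 128.682.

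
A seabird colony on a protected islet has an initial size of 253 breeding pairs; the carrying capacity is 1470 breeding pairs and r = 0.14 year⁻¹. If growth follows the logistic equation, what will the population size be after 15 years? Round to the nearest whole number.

A = (K − N₀)/N₀ = (1470 − 253)/253 = 4.8103.
N(t) = K/(1 + A·e^(−rt)) = 1470/(1 + 4.8103×e^(−0.14×15)).
e^(−2.1) = 0.12246; denominator = 1 + 4.8103×0.12246 = 1.589.
N = 1470/1.589 = 925.081.

925 breeding pairs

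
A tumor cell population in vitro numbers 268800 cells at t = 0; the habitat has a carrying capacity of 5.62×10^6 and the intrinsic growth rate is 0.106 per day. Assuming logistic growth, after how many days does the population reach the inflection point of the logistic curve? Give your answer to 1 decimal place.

28.2 days

Logistic growth is fastest at N = K/2 = 2.81×10^6.
A = (K − N₀)/N₀ = 19.908. Set K/(1 + A·e^(−rt)) = K/2 → A·e^(−rt) = 1.
e^(−0.106t) = 1/19.908 = 0.0502317, so t = ln(19.908)/0.106 = 2.9911/0.106 = 28.218.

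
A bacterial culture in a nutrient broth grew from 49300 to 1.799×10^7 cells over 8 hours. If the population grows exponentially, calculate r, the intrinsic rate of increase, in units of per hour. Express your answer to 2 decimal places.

0.74 per hour

From N(t) = N₀·e^(rt): e^(r·8) = 1.799×10^7/49300 = 364.91.
r·8 = ln(364.91) = 5.8996, so r = 5.8996/8 = 0.73746.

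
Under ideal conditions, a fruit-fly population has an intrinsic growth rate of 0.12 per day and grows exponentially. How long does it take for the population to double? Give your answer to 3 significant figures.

Doubling time t_d = ln(2)/r = 0.6931/0.12 = 5.7762.

5.78 days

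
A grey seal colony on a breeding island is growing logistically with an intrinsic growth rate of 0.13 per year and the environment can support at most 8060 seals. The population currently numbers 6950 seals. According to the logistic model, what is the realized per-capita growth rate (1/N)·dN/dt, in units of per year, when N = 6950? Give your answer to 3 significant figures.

0.0179 per year

(1/N)·dN/dt = r(1 − N/K) = 0.13 × (1 − 6950/8060).
= 0.13 × 0.13772 = 0.017903.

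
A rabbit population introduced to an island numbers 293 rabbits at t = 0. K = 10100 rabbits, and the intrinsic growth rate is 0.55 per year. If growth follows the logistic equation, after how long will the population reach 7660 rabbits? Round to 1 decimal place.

A = (K − N₀)/N₀ = (10100 − 293)/293 = 33.471.
Solve 10100/(1 + 33.471·e^(−0.55t)) = 7660: 1 + 33.471·e^(−0.55t) = 1.3185, so e^(−0.55t) = 0.00951683.
−0.55·t = ln(0.00951683) = -4.6547, so t = 4.6547/0.55 = 8.4631.

8.5 years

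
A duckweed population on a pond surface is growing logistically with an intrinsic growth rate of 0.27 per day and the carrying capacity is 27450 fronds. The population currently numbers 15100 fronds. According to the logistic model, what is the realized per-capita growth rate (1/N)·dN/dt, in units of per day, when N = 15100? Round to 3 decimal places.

0.121 per day

(1/N)·dN/dt = r(1 − N/K) = 0.27 × (1 − 15100/27450).
= 0.27 × 0.44991 = 0.12148.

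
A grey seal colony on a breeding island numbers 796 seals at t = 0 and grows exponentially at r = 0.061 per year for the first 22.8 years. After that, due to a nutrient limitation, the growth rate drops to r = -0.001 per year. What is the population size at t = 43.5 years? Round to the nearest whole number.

3133 seals

Phase 1: N(22.8) = 796·e^(0.061×22.8) = 796·e^1.391 = 3198.38.
Phase 2 runs for 43.5 − 22.8 = 20.7 years at r = -0.001.
N(43.5) = 3198.38·e^(-0.001×20.7) = 3198.38·e^-0.0207 = 3132.85.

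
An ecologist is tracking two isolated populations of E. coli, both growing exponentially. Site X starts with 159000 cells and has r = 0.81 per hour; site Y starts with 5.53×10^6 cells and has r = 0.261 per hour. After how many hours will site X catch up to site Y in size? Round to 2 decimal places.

Set 159000·e^(0.81t) = 5.53×10^6·e^(0.261t).
e^((0.81 − 0.261)t) = 5.53×10^6/159000 → e^(0.549·t) = 34.78.
0.549·t = ln(34.78) = 3.549, so t = 3.549/0.549 = 6.4646.

6.46 hours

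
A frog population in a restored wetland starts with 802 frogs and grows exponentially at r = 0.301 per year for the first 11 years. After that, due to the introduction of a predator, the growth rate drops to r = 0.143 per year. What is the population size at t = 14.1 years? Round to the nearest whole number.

Phase 1: N(11) = 802·e^(0.301×11) = 802·e^3.311 = 21984.8.
Phase 2 runs for 14.1 − 11 = 3.1 years at r = 0.143.
N(14.1) = 21984.8·e^(0.143×3.1) = 21984.8·e^0.4433 = 34248.9.

34249 frogs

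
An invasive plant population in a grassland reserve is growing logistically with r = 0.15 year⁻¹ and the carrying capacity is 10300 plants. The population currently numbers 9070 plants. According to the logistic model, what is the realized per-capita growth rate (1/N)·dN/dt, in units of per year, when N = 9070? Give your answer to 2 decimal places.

0.02 per year

(1/N)·dN/dt = r(1 − N/K) = 0.15 × (1 − 9070/10300).
= 0.15 × 0.11942 = 0.017913.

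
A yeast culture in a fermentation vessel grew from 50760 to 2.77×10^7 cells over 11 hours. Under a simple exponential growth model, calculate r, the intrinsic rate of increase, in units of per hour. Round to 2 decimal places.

0.57 per hour

From N(t) = N₀·e^(rt): e^(r·11) = 2.77×10^7/50760 = 545.71.
r·11 = ln(545.71) = 6.3021, so r = 6.3021/11 = 0.57292.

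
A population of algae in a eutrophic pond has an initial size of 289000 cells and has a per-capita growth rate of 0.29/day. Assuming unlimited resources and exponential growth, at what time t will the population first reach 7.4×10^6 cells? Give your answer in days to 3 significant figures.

11.2 days

Set N₀·e^(rt) = 7.4×10^6: e^(0.29·t) = 7.4×10^6/289000 = 25.606.
0.29·t = ln(25.606) = 3.2428, so t = 3.2428/0.29 = 11.182.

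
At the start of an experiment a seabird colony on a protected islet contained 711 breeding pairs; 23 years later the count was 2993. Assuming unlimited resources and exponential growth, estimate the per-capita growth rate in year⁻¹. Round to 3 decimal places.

0.062 per year

From N(t) = N₀·e^(rt): e^(r·23) = 2993/711 = 4.2096.
r·23 = ln(4.2096) = 1.4374, so r = 1.4374/23 = 0.062494.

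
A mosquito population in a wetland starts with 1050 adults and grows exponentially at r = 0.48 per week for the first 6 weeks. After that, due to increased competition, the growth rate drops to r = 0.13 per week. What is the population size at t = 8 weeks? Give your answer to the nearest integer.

24259 adults

Phase 1: N(6) = 1050·e^(0.48×6) = 1050·e^2.88 = 18705.
Phase 2 runs for 8 − 6 = 2 weeks at r = 0.13.
N(8) = 18705·e^(0.13×2) = 18705·e^0.26 = 24259.1.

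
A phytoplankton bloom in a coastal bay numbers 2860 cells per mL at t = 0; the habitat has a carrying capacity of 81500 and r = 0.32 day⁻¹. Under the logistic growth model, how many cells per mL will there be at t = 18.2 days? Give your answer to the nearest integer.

75374 cells per mL

A = (K − N₀)/N₀ = (81500 − 2860)/2860 = 27.497.
N(t) = K/(1 + A·e^(−rt)) = 81500/(1 + 27.497×e^(−0.32×18.2)).
e^(−5.824) = 0.0029558; denominator = 1 + 27.497×0.0029558 = 1.0813.
N = 81500/1.0813 = 75374.1.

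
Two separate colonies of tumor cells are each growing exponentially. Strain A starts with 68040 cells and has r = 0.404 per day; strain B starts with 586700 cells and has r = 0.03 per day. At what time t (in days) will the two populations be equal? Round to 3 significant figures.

Set 68040·e^(0.404t) = 586700·e^(0.03t).
e^((0.404 − 0.03)t) = 586700/68040 → e^(0.374·t) = 8.6229.
0.374·t = ln(8.6229) = 2.1544, so t = 2.1544/0.374 = 5.7605.

5.76 days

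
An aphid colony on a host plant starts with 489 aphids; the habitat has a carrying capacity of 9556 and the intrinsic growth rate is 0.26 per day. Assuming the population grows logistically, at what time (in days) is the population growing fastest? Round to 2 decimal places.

Logistic growth is fastest at N = K/2 = 4778.
A = (K − N₀)/N₀ = 18.542. Set K/(1 + A·e^(−rt)) = K/2 → A·e^(−rt) = 1.
e^(−0.26t) = 1/18.542 = 0.0539318, so t = ln(18.542)/0.26 = 2.92/0.26 = 11.231.

11.23 days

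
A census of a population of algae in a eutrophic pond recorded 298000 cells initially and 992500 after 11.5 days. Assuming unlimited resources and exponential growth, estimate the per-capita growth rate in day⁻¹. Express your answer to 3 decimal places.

From N(t) = N₀·e^(rt): e^(r·11.5) = 992500/298000 = 3.3305.
r·11.5 = ln(3.3305) = 1.2031, so r = 1.2031/11.5 = 0.10462.

0.105 per day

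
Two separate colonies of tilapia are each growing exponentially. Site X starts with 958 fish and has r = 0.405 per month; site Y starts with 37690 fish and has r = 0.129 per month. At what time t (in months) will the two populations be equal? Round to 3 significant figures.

Set 958·e^(0.405t) = 37690·e^(0.129t).
e^((0.405 − 0.129)t) = 37690/958 → e^(0.276·t) = 39.342.
0.276·t = ln(39.342) = 3.6723, so t = 3.6723/0.276 = 13.305.

13.3 months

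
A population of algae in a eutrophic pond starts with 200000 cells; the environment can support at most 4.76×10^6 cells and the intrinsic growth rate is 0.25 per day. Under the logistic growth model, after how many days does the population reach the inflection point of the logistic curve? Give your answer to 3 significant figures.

Logistic growth is fastest at N = K/2 = 2.38×10^6.
A = (K − N₀)/N₀ = 22.8. Set K/(1 + A·e^(−rt)) = K/2 → A·e^(−rt) = 1.
e^(−0.25t) = 1/22.8 = 0.0438596, so t = ln(22.8)/0.25 = 3.1268/0.25 = 12.507.

12.5 days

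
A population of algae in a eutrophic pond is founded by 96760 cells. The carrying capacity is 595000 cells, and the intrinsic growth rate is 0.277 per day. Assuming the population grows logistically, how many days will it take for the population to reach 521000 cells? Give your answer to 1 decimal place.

A = (K − N₀)/N₀ = (595000 − 96760)/96760 = 5.1492.
Solve 595000/(1 + 5.1492·e^(−0.277t)) = 521000: 1 + 5.1492·e^(−0.277t) = 1.142, so e^(−0.277t) = 0.0275836.
−0.277·t = ln(0.0275836) = -3.5905, so t = 3.5905/0.277 = 12.962.

13.0 days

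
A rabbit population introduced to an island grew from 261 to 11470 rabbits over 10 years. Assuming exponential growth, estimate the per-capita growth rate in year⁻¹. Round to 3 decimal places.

0.378 per year

From N(t) = N₀·e^(rt): e^(r·10) = 11470/261 = 43.946.
r·10 = ln(43.946) = 3.783, so r = 3.783/10 = 0.3783.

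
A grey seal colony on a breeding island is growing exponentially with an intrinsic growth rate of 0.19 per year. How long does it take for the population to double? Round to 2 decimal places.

3.65 years

Doubling time t_d = ln(2)/r = 0.6931/0.19 = 3.6481.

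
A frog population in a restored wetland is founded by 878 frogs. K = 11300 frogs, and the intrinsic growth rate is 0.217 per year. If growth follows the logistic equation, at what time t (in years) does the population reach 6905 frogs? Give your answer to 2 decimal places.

A = (K − N₀)/N₀ = (11300 − 878)/878 = 11.87.
Solve 11300/(1 + 11.87·e^(−0.217t)) = 6905: 1 + 11.87·e^(−0.217t) = 1.6365, so e^(−0.217t) = 0.0536215.
−0.217·t = ln(0.0536215) = -2.9258, so t = 2.9258/0.217 = 13.483.

13.48 years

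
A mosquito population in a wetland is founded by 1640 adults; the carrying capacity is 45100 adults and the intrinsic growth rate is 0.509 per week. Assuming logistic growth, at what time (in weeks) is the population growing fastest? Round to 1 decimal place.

6.4 weeks

Logistic growth is fastest at N = K/2 = 22550.
A = (K − N₀)/N₀ = 26.5. Set K/(1 + A·e^(−rt)) = K/2 → A·e^(−rt) = 1.
e^(−0.509t) = 1/26.5 = 0.0377358, so t = ln(26.5)/0.509 = 3.2771/0.509 = 6.4384.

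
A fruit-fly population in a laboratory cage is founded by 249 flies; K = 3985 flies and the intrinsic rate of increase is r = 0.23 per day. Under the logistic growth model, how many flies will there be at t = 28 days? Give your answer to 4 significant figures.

A = (K − N₀)/N₀ = (3985 − 249)/249 = 15.004.
N(t) = K/(1 + A·e^(−rt)) = 3985/(1 + 15.004×e^(−0.23×28)).
e^(−6.44) = 0.0015964; denominator = 1 + 15.004×0.0015964 = 1.024.
N = 3985/1.024 = 3891.78.

3892 flies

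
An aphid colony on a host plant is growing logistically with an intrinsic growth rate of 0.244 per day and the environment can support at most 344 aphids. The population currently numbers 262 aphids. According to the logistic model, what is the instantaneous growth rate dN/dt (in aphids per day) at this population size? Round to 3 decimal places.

15.239 aphids per day

dN/dt = rN(1 − N/K) = 0.244 × 262 × (1 − 262/344).
1 − 262/344 = 0.23837; dN/dt = 0.244 × 262 × 0.23837 = 15.239.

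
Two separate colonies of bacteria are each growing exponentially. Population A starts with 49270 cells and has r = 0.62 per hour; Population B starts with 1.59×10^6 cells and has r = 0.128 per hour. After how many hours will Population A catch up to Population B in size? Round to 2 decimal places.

Set 49270·e^(0.62t) = 1.59×10^6·e^(0.128t).
e^((0.62 − 0.128)t) = 1.59×10^6/49270 → e^(0.492·t) = 32.271.
0.492·t = ln(32.271) = 3.4742, so t = 3.4742/0.492 = 7.0613.

7.06 hours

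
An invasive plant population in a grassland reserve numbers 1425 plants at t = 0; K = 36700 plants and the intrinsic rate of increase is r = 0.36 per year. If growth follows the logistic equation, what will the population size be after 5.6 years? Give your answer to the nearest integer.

A = (K − N₀)/N₀ = (36700 − 1425)/1425 = 24.754.
N(t) = K/(1 + A·e^(−rt)) = 36700/(1 + 24.754×e^(−0.36×5.6)).
e^(−2.016) = 0.13319; denominator = 1 + 24.754×0.13319 = 4.297.
N = 36700/4.297 = 8540.91.

8541 plants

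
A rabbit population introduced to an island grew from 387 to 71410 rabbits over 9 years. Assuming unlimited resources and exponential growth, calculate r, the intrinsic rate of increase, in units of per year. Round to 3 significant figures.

From N(t) = N₀·e^(rt): e^(r·9) = 71410/387 = 184.52.
r·9 = ln(184.52) = 5.2178, so r = 5.2178/9 = 0.57975.

0.580 per year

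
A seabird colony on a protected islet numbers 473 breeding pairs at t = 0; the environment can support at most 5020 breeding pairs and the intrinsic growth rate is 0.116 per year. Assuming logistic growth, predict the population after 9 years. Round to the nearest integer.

1145 breeding pairs

A = (K − N₀)/N₀ = (5020 − 473)/473 = 9.6131.
N(t) = K/(1 + A·e^(−rt)) = 5020/(1 + 9.6131×e^(−0.116×9)).
e^(−1.044) = 0.35204; denominator = 1 + 9.6131×0.35204 = 4.3842.
N = 5020/4.3842 = 1145.01.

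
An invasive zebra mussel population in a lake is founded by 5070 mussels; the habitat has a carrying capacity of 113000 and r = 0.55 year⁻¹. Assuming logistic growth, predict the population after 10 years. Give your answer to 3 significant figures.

104000 mussels

A = (K − N₀)/N₀ = (113000 − 5070)/5070 = 21.288.
N(t) = K/(1 + A·e^(−rt)) = 113000/(1 + 21.288×e^(−0.55×10)).
e^(−5.5) = 0.0040868; denominator = 1 + 21.288×0.0040868 = 1.087.
N = 113000/1.087 = 103956.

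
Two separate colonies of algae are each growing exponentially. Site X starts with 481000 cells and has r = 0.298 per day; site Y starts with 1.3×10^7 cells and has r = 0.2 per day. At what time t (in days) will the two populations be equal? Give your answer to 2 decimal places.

Set 481000·e^(0.298t) = 1.3×10^7·e^(0.2t).
e^((0.298 − 0.2)t) = 1.3×10^7/481000 → e^(0.098·t) = 27.027.
0.098·t = ln(27.027) = 3.2968, so t = 3.2968/0.098 = 33.641.

33.64 days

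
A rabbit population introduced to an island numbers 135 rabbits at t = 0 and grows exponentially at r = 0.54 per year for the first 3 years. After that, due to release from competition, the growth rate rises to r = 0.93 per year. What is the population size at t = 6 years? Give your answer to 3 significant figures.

Phase 1: N(3) = 135·e^(0.54×3) = 135·e^1.62 = 682.167.
Phase 2 runs for 6 − 3 = 3 years at r = 0.93.
N(6) = 682.167·e^(0.93×3) = 682.167·e^2.79 = 11106.4.

11100 rabbits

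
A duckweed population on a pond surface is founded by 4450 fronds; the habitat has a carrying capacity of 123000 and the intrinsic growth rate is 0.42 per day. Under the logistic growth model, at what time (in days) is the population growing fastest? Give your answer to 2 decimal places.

7.82 days

Logistic growth is fastest at N = K/2 = 61500.
A = (K − N₀)/N₀ = 26.64. Set K/(1 + A·e^(−rt)) = K/2 → A·e^(−rt) = 1.
e^(−0.42t) = 1/26.64 = 0.0375369, so t = ln(26.64)/0.42 = 3.2824/0.42 = 7.8153.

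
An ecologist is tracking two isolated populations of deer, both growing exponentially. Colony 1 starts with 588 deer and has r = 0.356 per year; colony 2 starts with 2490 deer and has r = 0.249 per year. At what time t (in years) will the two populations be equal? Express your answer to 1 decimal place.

13.5 years

Set 588·e^(0.356t) = 2490·e^(0.249t).
e^((0.356 − 0.249)t) = 2490/588 → e^(0.107·t) = 4.2347.
0.107·t = ln(4.2347) = 1.4433, so t = 1.4433/0.107 = 13.489.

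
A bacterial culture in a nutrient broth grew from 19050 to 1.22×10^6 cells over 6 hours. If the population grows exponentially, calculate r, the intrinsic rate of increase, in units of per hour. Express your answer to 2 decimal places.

From N(t) = N₀·e^(rt): e^(r·6) = 1.22×10^6/19050 = 64.042.
r·6 = ln(64.042) = 4.1595, so r = 4.1595/6 = 0.69326.

0.69 per hour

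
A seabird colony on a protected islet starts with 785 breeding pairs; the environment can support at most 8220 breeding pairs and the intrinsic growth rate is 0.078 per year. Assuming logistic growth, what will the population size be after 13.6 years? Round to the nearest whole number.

A = (K − N₀)/N₀ = (8220 − 785)/785 = 9.4713.
N(t) = K/(1 + A·e^(−rt)) = 8220/(1 + 9.4713×e^(−0.078×13.6)).
e^(−1.061) = 0.34618; denominator = 1 + 9.4713×0.34618 = 4.2788.
N = 8220/4.2788 = 1921.11.

1921 breeding pairs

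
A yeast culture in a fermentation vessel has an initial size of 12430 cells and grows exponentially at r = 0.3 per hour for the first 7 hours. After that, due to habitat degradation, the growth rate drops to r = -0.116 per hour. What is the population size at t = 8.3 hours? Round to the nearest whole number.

87297 cells

Phase 1: N(7) = 12430·e^(0.3×7) = 12430·e^2.1 = 101505.
Phase 2 runs for 8.3 − 7 = 1.3 hours at r = -0.116.
N(8.3) = 101505·e^(-0.116×1.3) = 101505·e^-0.1508 = 87296.7.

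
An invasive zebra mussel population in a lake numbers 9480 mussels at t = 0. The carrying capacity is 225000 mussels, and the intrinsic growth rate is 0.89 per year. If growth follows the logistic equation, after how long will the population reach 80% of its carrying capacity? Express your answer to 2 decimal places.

5.07 years

A = (K − N₀)/N₀ = (225000 − 9480)/9480 = 22.734.
Solve 225000/(1 + 22.734·e^(−0.89t)) = 180000: 1 + 22.734·e^(−0.89t) = 1.25, so e^(−0.89t) = 0.0109967.
−0.89·t = ln(0.0109967) = -4.5102, so t = 4.5102/0.89 = 5.0676.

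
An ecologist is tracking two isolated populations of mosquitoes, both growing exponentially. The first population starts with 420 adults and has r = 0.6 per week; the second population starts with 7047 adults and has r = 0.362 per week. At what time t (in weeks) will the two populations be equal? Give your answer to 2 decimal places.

11.85 weeks

Set 420·e^(0.6t) = 7047·e^(0.362t).
e^((0.6 − 0.362)t) = 7047/420 → e^(0.238·t) = 16.779.
0.238·t = ln(16.779) = 2.8201, so t = 2.8201/0.238 = 11.849.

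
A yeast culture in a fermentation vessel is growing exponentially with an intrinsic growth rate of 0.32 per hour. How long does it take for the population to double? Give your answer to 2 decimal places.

Doubling time t_d = ln(2)/r = 0.6931/0.32 = 2.1661.

2.17 hours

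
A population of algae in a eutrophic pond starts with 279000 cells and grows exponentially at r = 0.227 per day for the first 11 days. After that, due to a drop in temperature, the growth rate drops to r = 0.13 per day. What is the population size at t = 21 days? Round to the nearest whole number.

12434272 cells

Phase 1: N(11) = 279000·e^(0.227×11) = 279000·e^2.497 = 3.388734×10^6.
Phase 2 runs for 21 − 11 = 10 days at r = 0.13.
N(21) = 3.388734×10^6·e^(0.13×10) = 3.388734×10^6·e^1.3 = 1.243427×10^7.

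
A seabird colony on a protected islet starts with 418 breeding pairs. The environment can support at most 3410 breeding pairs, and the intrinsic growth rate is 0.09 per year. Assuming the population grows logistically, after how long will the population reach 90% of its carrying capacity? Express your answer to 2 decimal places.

46.28 years

A = (K − N₀)/N₀ = (3410 − 418)/418 = 7.1579.
Solve 3410/(1 + 7.1579·e^(−0.09t)) = 3069: 1 + 7.1579·e^(−0.09t) = 1.1111, so e^(−0.09t) = 0.0155229.
−0.09·t = ln(0.0155229) = -4.1654, so t = 4.1654/0.09 = 46.283.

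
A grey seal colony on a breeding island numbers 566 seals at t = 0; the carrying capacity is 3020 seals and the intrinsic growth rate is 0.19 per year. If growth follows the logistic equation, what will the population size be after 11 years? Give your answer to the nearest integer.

A = (K − N₀)/N₀ = (3020 − 566)/566 = 4.3357.
N(t) = K/(1 + A·e^(−rt)) = 3020/(1 + 4.3357×e^(−0.19×11)).
e^(−2.09) = 0.12369; denominator = 1 + 4.3357×0.12369 = 1.5363.
N = 3020/1.5363 = 1965.8.

1966 seals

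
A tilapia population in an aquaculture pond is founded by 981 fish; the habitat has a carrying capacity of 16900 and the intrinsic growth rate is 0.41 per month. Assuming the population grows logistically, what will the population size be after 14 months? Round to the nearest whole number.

A = (K − N₀)/N₀ = (16900 − 981)/981 = 16.227.
N(t) = K/(1 + A·e^(−rt)) = 16900/(1 + 16.227×e^(−0.41×14)).
e^(−5.74) = 0.0032148; denominator = 1 + 16.227×0.0032148 = 1.0522.
N = 16900/1.0522 = 16062.1.

16062 fish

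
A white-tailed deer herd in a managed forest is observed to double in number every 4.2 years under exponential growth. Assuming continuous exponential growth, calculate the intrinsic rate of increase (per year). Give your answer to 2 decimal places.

r = ln(2)/t_d = 0.6931/4.2 = 0.16504.

0.17 per year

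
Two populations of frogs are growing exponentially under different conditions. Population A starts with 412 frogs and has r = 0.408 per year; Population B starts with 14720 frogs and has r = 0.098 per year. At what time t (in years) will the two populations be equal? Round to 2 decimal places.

Set 412·e^(0.408t) = 14720·e^(0.098t).
e^((0.408 − 0.098)t) = 14720/412 → e^(0.31·t) = 35.728.
0.31·t = ln(35.728) = 3.5759, so t = 3.5759/0.31 = 11.535.

11.54 years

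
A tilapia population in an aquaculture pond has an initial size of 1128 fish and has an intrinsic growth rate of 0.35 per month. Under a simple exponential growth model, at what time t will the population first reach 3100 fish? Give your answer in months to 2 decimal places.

Set N₀·e^(rt) = 3100: e^(0.35·t) = 3100/1128 = 2.7482.
0.35·t = ln(2.7482) = 1.011, so t = 1.011/0.35 = 2.8884.

2.89 months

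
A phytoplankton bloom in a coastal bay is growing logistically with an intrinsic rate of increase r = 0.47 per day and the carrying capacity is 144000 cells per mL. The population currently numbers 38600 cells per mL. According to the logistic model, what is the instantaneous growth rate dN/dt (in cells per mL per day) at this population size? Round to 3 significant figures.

13300 cells per mL per day

dN/dt = rN(1 − N/K) = 0.47 × 38600 × (1 − 38600/144000).
1 − 38600/144000 = 0.73194; dN/dt = 0.47 × 38600 × 0.73194 = 13279.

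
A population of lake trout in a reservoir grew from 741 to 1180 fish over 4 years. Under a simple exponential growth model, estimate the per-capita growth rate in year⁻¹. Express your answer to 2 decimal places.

0.12 per year

From N(t) = N₀·e^(rt): e^(r·4) = 1180/741 = 1.5924.
r·4 = ln(1.5924) = 0.46527, so r = 0.46527/4 = 0.11632.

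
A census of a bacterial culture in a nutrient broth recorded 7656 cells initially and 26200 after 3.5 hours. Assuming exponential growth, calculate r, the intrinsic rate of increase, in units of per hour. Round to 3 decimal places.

0.352 per hour

From N(t) = N₀·e^(rt): e^(r·3.5) = 26200/7656 = 3.4222.
r·3.5 = ln(3.4222) = 1.2303, so r = 1.2303/3.5 = 0.35151.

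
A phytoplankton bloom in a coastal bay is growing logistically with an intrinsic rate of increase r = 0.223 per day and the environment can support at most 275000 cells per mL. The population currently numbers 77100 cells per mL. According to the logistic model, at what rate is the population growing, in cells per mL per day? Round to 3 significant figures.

12400 cells per mL per day

dN/dt = rN(1 − N/K) = 0.223 × 77100 × (1 − 77100/275000).
1 − 77100/275000 = 0.71964; dN/dt = 0.223 × 77100 × 0.71964 = 12373.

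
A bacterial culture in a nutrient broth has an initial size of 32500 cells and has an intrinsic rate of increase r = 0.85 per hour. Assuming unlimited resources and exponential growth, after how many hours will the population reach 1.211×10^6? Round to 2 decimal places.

4.26 hours

Set N₀·e^(rt) = 1.211×10^6: e^(0.85·t) = 1.211×10^6/32500 = 37.262.
0.85·t = ln(37.262) = 3.618, so t = 3.618/0.85 = 4.2564.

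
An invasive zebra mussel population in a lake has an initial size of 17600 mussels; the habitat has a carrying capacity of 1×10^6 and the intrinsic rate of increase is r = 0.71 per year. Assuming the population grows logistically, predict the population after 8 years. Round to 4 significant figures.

840000 mussels

A = (K − N₀)/N₀ = (1×10^6 − 17600)/17600 = 55.818.
N(t) = K/(1 + A·e^(−rt)) = 1×10^6/(1 + 55.818×e^(−0.71×8)).
e^(−5.68) = 0.0034136; denominator = 1 + 55.818×0.0034136 = 1.1905.
N = 1×10^6/1.1905 = 839956.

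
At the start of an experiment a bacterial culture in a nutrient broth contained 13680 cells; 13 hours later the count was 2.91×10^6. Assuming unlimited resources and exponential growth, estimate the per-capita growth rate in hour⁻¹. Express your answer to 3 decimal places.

0.412 per hour

From N(t) = N₀·e^(rt): e^(r·13) = 2.91×10^6/13680 = 212.72.
r·13 = ln(212.72) = 5.36, so r = 5.36/13 = 0.41231.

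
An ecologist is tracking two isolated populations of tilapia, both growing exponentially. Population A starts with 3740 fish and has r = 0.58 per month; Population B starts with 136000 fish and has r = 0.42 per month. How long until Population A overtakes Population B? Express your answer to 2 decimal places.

22.46 months

Set 3740·e^(0.58t) = 136000·e^(0.42t).
e^((0.58 − 0.42)t) = 136000/3740 → e^(0.16·t) = 36.364.
0.16·t = ln(36.364) = 3.5936, so t = 3.5936/0.16 = 22.46.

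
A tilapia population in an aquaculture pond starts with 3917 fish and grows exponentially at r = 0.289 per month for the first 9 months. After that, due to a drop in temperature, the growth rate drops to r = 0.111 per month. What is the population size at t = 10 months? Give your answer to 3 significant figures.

59000 fish

Phase 1: N(9) = 3917·e^(0.289×9) = 3917·e^2.601 = 52790.2.
Phase 2 runs for 10 − 9 = 1 months at r = 0.111.
N(10) = 52790.2·e^(0.111×1) = 52790.2·e^0.111 = 58987.5.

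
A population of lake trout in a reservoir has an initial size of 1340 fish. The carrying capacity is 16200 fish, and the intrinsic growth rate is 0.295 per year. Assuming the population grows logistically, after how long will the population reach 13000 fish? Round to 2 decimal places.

12.91 years

A = (K − N₀)/N₀ = (16200 − 1340)/1340 = 11.09.
Solve 16200/(1 + 11.09·e^(−0.295t)) = 13000: 1 + 11.09·e^(−0.295t) = 1.2462, so e^(−0.295t) = 0.0221969.
−0.295·t = ln(0.0221969) = -3.8078, so t = 3.8078/0.295 = 12.908.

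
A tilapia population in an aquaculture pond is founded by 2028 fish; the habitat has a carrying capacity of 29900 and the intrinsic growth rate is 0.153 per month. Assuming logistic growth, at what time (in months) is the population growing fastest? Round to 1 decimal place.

Logistic growth is fastest at N = K/2 = 14950.
A = (K − N₀)/N₀ = 13.744. Set K/(1 + A·e^(−rt)) = K/2 → A·e^(−rt) = 1.
e^(−0.153t) = 1/13.744 = 0.0727612, so t = ln(13.744)/0.153 = 2.6206/0.153 = 17.128.

17.1 months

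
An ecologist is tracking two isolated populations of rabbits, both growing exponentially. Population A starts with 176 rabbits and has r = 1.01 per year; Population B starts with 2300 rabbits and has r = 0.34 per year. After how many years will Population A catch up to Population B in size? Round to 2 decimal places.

Set 176·e^(1.01t) = 2300·e^(0.34t).
e^((1.01 − 0.34)t) = 2300/176 → e^(0.67·t) = 13.068.
0.67·t = ln(13.068) = 2.5702, so t = 2.5702/0.67 = 3.8361.

3.84 years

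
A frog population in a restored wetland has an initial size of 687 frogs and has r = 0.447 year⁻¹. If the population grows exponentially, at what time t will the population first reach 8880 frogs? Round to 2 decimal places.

Set N₀·e^(rt) = 8880: e^(0.447·t) = 8880/687 = 12.926.
0.447·t = ln(12.926) = 2.5592, so t = 2.5592/0.447 = 5.7253.

5.73 years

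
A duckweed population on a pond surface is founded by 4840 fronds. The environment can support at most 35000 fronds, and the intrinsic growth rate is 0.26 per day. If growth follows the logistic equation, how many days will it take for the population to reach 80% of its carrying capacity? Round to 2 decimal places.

A = (K − N₀)/N₀ = (35000 − 4840)/4840 = 6.2314.
Solve 35000/(1 + 6.2314·e^(−0.26t)) = 28000: 1 + 6.2314·e^(−0.26t) = 1.25, so e^(−0.26t) = 0.0401194.
−0.26·t = ln(0.0401194) = -3.2159, so t = 3.2159/0.26 = 12.369.

12.37 days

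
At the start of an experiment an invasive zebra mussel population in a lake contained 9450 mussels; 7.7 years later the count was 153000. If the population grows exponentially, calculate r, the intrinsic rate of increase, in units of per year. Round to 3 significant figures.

From N(t) = N₀·e^(rt): e^(r·7.7) = 153000/9450 = 16.19.
r·7.7 = ln(16.19) = 2.7844, so r = 2.7844/7.7 = 0.36161.

0.362 per year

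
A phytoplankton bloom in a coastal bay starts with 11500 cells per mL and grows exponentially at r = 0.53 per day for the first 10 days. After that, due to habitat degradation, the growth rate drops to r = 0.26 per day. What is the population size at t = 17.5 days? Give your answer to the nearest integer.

16193206 cells per mL

Phase 1: N(10) = 11500·e^(0.53×10) = 11500·e^5.3 = 2.303873×10^6.
Phase 2 runs for 17.5 − 10 = 7.5 days at r = 0.26.
N(17.5) = 2.303873×10^6·e^(0.26×7.5) = 2.303873×10^6·e^1.95 = 1.619321×10^7.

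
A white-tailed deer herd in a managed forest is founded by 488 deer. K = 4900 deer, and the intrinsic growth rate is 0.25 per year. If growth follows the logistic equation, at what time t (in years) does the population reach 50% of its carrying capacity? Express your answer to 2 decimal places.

A = (K − N₀)/N₀ = (4900 − 488)/488 = 9.041.
Solve 4900/(1 + 9.041·e^(−0.25t)) = 2450: 1 + 9.041·e^(−0.25t) = 2, so e^(−0.25t) = 0.110607.
−0.25·t = ln(0.110607) = -2.2018, so t = 2.2018/0.25 = 8.8071.

8.81 years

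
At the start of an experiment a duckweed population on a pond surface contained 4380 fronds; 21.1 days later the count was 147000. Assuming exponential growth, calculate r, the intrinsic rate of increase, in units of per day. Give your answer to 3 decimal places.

From N(t) = N₀·e^(rt): e^(r·21.1) = 147000/4380 = 33.562.
r·21.1 = ln(33.562) = 3.5134, so r = 3.5134/21.1 = 0.16651.

0.167 per day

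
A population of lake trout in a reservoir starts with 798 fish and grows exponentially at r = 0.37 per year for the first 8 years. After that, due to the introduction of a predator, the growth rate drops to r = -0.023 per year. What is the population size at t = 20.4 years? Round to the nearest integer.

Phase 1: N(8) = 798·e^(0.37×8) = 798·e^2.96 = 15399.8.
Phase 2 runs for 20.4 − 8 = 12.4 years at r = -0.023.
N(20.4) = 15399.8·e^(-0.023×12.4) = 15399.8·e^-0.2852 = 11578.5.

11579 fish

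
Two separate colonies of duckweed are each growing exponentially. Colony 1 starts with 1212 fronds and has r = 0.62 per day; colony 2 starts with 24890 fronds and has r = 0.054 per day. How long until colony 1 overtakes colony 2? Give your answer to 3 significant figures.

Set 1212·e^(0.62t) = 24890·e^(0.054t).
e^((0.62 − 0.054)t) = 24890/1212 → e^(0.566·t) = 20.536.
0.566·t = ln(20.536) = 3.0222, so t = 3.0222/0.566 = 5.3396.

5.34 days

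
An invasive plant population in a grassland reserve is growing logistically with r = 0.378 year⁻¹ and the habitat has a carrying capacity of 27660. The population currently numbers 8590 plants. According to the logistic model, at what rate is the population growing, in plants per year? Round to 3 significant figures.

dN/dt = rN(1 − N/K) = 0.378 × 8590 × (1 − 8590/27660).
1 − 8590/27660 = 0.68944; dN/dt = 0.378 × 8590 × 0.68944 = 2238.6.

2240 plants per year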